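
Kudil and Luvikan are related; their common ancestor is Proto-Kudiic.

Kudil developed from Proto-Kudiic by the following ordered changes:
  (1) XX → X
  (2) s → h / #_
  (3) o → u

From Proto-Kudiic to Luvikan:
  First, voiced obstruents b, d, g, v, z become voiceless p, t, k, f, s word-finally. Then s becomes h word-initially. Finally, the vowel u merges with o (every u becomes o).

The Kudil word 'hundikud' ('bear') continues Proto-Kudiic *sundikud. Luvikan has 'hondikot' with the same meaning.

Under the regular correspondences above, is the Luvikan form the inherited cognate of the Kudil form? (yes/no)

yes

Derive the expected Luvikan reflex of *sundikud:
Luvikan: *sundikud
  sundikud → sundikut   [final devoicing]
  sundikut → hundikut   [debuccalisation]
  hundikut → hondikot   [vowel merger]
  giving Luvikan hondikot.
Luvikan 'hondikot' matches the regular reflex exactly, so the pair is cognate.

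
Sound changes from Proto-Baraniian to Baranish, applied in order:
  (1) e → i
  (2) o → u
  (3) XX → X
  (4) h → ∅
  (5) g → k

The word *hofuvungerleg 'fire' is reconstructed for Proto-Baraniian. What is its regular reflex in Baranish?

Baranish: start from *hofuvungerleg.
  rule 1 (vowel merger): hofuvungerleg → hofuvungirlig
  rule 2 (vowel merger): hofuvungirlig → hufuvungirlig
  rule 3: no change — hufuvungirlig
  rule 4 (h-loss): hufuvungirlig → ufuvungirlig
  rule 5 (unconditioned shift): ufuvungirlig → ufuvunkirlik
  ⇒ Baranish ufuvunkirlik

ufuvunkirlik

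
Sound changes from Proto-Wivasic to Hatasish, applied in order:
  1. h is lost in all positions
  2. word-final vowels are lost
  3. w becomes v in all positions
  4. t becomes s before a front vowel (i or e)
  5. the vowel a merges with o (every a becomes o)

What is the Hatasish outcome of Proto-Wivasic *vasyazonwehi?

Hatasish: start from *vasyazonwehi.
  rule 1 (h-loss): vasyazonwehi → vasyazonwei
  rule 2 (apocope): vasyazonwei → vasyazonwe
  rule 3 (unconditioned shift): vasyazonwe → vasyazonve
  rule 4: no change — vasyazonve
  rule 5 (vowel merger): vasyazonve → vosyozonve
  ⇒ Hatasish vosyozonve

vosyozonve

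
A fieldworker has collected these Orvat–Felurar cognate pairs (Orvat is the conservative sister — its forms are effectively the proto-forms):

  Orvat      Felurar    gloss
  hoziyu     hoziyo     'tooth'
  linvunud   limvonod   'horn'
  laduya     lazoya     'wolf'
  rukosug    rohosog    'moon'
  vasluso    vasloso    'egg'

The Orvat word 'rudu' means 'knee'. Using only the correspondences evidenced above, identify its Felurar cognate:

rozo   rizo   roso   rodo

linvunud ~ limvonod, laduya ~ lazoya — Orvat u corresponds to Felurar o after a consonant, before a consonant other than r, m, n, p, b, f, v.
laduya ~ lazoya — Orvat d corresponds to Felurar z between vowels (before a back vowel).
hoziyu ~ hoziyo — Orvat u corresponds to Felurar o word-finally.
Applying these to Orvat 'rudu':
  rudu → rodu   (u→o after a consonant, before a consonant other than r, m, n, p, b, f, v)
  rodu → rozu   (d→z between vowels (before a back vowel))
  rozu → rozo   (u→o word-finally)
So the Felurar cognate is 'rozo'.

rozo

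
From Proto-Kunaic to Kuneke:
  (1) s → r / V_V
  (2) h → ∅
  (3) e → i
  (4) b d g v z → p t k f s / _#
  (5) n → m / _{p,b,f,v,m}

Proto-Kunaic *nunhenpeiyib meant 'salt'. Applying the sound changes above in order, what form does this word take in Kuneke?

Kuneke: *nunhenpeiyib
  nunhenpeiyib (rule 1 does not apply)
  nunhenpeiyib → nunenpeiyib   [h-loss]
  nunenpeiyib → nuninpiiyib   [vowel merger]
  nuninpiiyib → nuninpiiyip   [final devoicing]
  nuninpiiyip → nunimpiiyip   [nasal place assimilation]
  giving Kuneke nunimpiiyip.

nunimpiiyip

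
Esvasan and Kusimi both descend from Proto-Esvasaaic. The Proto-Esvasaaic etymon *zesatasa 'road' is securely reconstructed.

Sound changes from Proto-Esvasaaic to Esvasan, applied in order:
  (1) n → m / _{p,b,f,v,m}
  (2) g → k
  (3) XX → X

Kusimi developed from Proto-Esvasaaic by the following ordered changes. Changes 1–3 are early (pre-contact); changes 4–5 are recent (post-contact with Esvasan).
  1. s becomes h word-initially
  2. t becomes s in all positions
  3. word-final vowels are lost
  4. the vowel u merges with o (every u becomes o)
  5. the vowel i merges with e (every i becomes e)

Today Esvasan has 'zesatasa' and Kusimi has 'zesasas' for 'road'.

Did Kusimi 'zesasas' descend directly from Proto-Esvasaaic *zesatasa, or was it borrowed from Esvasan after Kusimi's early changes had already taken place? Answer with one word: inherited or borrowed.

If inherited, *zesatasa would pass through all of Kusimi's changes:
Kusimi: start from *zesatasa.
  rule 1: no change — zesatasa
  rule 2 (unconditioned shift): zesatasa → zesasasa
  rule 3 (apocope): zesasasa → zesasas
  rule 4: no change — zesasas
  rule 5: no change — zesasas
  ⇒ Kusimi zesasas
If borrowed from Esvasan 'zesatasa' after the early changes, it would undergo only the recent ones:
  rule 4 (vowel merger): no change (zesatasa)
  rule 5 (vowel merger): no change (zesatasa)
  ⇒ as a loan: zesatasa
Kusimi 'zesasas' matches the inherited outcome exactly, so it is an inherited cognate, not a loan.

inherited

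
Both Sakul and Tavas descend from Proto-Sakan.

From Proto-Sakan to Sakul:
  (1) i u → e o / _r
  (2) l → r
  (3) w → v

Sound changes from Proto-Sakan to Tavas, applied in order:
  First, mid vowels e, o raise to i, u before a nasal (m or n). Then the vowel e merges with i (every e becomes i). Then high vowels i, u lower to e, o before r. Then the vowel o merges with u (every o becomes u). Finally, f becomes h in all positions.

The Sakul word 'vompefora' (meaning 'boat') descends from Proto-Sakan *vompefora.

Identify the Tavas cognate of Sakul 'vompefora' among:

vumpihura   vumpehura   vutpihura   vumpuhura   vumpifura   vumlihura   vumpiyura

vumpihura

Tavas: start from *vompefora.
  rule 1 (pre-nasal raising): vompefora → vumpefora
  rule 2 (vowel merger): vumpefora → vumpifora
  rule 3: no change — vumpifora
  rule 4 (vowel merger): vumpifora → vumpifura
  rule 5 (unconditioned shift): vumpifura → vumpihura
  ⇒ Tavas vumpihura
The other candidates each miss or misapply at least one Tavas change.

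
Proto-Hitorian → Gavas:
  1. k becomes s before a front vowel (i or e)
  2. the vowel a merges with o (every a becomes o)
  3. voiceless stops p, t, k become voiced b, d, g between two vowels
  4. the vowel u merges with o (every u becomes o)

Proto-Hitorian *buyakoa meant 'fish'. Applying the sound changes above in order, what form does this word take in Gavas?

boyogoo

Gavas: *buyakoa
  buyakoa (rule 1 does not apply)
  buyakoa → buyokoo   [vowel merger]
  buyokoo → buyogoo   [intervocalic voicing]
  buyogoo → boyogoo   [vowel merger]
  giving Gavas boyogoo.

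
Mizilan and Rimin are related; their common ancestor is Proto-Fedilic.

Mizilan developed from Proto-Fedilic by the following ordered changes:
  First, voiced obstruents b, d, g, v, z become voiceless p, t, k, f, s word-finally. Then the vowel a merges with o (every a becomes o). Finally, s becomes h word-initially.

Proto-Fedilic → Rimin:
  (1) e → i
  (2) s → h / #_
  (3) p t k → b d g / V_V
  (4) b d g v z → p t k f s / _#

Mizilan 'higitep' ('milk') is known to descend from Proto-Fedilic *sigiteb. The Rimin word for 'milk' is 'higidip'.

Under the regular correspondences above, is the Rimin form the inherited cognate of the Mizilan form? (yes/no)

Derive the expected Rimin reflex of *sigiteb:
Rimin: *sigiteb > sigitib > higitib > higidib > higidip  (by vowel merger, debuccalisation, intervocalic voicing, final devoicing)
Rimin 'higidip' matches the regular reflex exactly, so the pair is cognate.

yes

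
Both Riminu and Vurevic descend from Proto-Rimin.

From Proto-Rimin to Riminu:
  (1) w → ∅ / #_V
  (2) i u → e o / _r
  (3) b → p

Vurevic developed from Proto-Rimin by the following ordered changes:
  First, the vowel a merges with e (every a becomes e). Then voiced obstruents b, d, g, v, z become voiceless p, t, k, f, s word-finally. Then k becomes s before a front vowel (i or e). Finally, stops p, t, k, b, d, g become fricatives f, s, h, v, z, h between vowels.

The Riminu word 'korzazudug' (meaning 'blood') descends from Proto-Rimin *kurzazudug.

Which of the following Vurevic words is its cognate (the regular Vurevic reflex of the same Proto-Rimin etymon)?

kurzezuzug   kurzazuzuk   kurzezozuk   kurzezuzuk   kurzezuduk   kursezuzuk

Vurevic: start from *kurzazudug.
  rule 1 (vowel merger): kurzazudug → kurzezudug
  rule 2 (final devoicing): kurzezudug → kurzezuduk
  rule 3: no change — kurzezuduk
  rule 4 (intervocalic lenition): kurzezuduk → kurzezuzuk
  ⇒ Vurevic kurzezuzuk
Only 'kurzezuzuk' matches the regular Vurevic development of *kurzazudug.

kurzezuzuk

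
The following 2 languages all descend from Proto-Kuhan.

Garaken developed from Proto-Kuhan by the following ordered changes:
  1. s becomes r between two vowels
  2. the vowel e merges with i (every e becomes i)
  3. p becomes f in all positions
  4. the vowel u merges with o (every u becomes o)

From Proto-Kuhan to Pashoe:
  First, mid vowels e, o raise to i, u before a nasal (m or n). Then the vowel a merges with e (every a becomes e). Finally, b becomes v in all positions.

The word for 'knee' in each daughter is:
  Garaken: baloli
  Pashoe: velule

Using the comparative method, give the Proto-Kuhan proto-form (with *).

*balule

Position 2: Garaken has a, Pashoe has e. Garaken preserves a here (none of its changes turn any other segment into a), so the proto-segment is *a.
Position 4: Garaken has o, Pashoe has u. Taking the neighbouring segments as reconstructed: Garaken o could go back to *o or *u; Pashoe u can only go back to *u — the one source consistent with every daughter is *u.
Verify the candidate proto-form against each daughter:
Garaken: *balule > baluli > baloli  (by vowel merger, vowel merger)
Pashoe: *balule > belule > velule  (by vowel merger, unconditioned shift)
No other proto-form is consistent with every reflex, so the reconstruction is *balule.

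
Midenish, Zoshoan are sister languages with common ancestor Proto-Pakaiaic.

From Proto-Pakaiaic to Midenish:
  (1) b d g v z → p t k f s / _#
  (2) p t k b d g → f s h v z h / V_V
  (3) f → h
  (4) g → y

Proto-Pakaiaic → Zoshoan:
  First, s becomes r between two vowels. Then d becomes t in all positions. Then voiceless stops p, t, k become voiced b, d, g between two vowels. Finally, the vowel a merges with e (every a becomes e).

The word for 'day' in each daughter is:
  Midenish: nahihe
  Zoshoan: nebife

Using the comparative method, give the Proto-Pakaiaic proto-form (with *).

*napife

Position 3: Midenish has h, Zoshoan has b. Taking the neighbouring segments as reconstructed: Midenish h could go back to *p or *k or *g or *f or *h; Zoshoan b could go back to *p or *b — the one source consistent with every daughter is *p.
Position 5: Midenish has h, Zoshoan has f. Zoshoan preserves f here (none of its changes turn any other segment into f), so the proto-segment is *f.
Position 2: Midenish has a, Zoshoan has e. Midenish preserves a here (none of its changes turn any other segment into a), so the proto-segment is *a.
The remaining positions agree across the daughters. Check the candidate against every language:
Midenish: *napife
  napife (rule 1 does not apply)
  napife → nafife   [intervocalic lenition]
  nafife → nahihe   [unconditioned shift]
  nahihe (rule 4 does not apply)
  giving Midenish nahihe.
Zoshoan: start from *napife.
  rule 1: no change — napife
  rule 2: no change — napife
  rule 3 (intervocalic voicing): napife → nabife
  rule 4 (vowel merger): nabife → nebife
  ⇒ Zoshoan nebife
Only *napife yields all of Midenish nahihe, Zoshoan nebife.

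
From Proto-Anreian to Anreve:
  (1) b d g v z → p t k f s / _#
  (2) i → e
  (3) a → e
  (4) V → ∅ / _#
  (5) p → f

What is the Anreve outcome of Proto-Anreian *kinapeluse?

Anreve: *kinapeluse > kenapeluse > kenepeluse > kenepelus > kenefelus  (by vowel merger, vowel merger, apocope, unconditioned shift)

kenefelus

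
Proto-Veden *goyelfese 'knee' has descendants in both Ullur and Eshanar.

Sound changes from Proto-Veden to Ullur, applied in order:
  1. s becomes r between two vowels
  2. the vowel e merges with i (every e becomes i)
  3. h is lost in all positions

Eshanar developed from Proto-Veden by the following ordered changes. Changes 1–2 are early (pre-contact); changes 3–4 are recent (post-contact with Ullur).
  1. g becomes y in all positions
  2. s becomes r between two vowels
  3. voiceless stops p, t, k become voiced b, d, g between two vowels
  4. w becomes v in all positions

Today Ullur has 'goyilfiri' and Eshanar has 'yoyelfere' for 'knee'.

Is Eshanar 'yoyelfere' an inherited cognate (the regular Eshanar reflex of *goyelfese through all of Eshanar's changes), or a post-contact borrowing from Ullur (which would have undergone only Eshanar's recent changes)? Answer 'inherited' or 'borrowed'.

inherited

If inherited, *goyelfese would pass through all of Eshanar's changes:
Eshanar: *goyelfese
  goyelfese → yoyelfese   [unconditioned shift]
  yoyelfese → yoyelfere   [rhotacism]
  yoyelfere (rule 3 does not apply)
  yoyelfere (rule 4 does not apply)
  giving Eshanar yoyelfere.
If borrowed from Ullur 'goyilfiri' after the early changes, it would undergo only the recent ones:
  rule 3 (intervocalic voicing): no change (goyilfiri)
  rule 4 (unconditioned shift): no change (goyilfiri)
  ⇒ as a loan: goyilfiri
Eshanar 'yoyelfere' matches the inherited outcome exactly, so it is an inherited cognate, not a loan.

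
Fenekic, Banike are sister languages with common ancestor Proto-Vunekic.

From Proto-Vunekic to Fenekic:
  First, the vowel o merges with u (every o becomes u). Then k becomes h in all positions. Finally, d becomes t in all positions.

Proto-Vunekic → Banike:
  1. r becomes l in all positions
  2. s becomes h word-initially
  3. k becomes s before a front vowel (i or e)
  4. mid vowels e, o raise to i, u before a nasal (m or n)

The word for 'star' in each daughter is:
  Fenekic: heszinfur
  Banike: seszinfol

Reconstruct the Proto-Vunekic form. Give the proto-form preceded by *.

*keszinfor

Position 1: Fenekic has h, Banike has s. Taking the neighbouring segments as reconstructed: Fenekic h could go back to *k or *h; Banike s can only go back to *k — the one source consistent with every daughter is *k.
Position 9: Fenekic has r, Banike has l. Fenekic preserves r here (none of its changes turn any other segment into r), so the proto-segment is *r.
Position 8: Fenekic has u, Banike has o. Banike preserves o here (none of its changes turn any other segment into o), so the proto-segment is *o.
This points to *keszinfor. Verify forward in each daughter:
Fenekic: *keszinfor
  keszinfor → keszinfur   [vowel merger]
  keszinfur → heszinfur   [unconditioned shift]
  heszinfur (rule 3 does not apply)
  giving Fenekic heszinfur.
Banike: start from *keszinfor.
  rule 1 (unconditioned shift): keszinfor → keszinfol
  rule 2: no change — keszinfol
  rule 3 (palatalisation): keszinfol → seszinfol
  rule 4: no change — seszinfol
  ⇒ Banike seszinfol
No other proto-form is consistent with every reflex, so the reconstruction is *keszinfor.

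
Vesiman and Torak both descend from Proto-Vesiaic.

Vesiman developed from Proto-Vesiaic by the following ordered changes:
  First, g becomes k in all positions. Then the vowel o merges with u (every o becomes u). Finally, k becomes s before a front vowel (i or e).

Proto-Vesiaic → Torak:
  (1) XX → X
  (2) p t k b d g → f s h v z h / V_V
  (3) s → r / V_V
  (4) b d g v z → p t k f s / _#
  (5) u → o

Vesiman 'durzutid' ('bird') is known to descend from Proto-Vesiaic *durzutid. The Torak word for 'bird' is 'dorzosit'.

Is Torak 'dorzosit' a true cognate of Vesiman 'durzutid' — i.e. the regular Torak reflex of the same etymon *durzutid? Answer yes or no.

no

Derive the expected Torak reflex of *durzutid:
Torak: *durzutid > durzusid > durzurid > durzurit > dorzorit  (by intervocalic lenition, rhotacism, final devoicing, vowel merger)
The regular Torak reflex would be 'dorzorit', but the attested form is 'dorzosit'. The correspondence is irregular, so they are not cognates (the Torak form has a different source).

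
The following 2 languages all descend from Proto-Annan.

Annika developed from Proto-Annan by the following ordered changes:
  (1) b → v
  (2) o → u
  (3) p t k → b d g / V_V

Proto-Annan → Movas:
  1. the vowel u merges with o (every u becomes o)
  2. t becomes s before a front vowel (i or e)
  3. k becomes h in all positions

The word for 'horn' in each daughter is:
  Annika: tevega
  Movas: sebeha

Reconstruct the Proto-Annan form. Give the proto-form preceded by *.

Position 5: Annika has g, Movas has h. Taking the neighbouring segments as reconstructed: Annika g could go back to *k or *g; Movas h could go back to *k or *h — the one source consistent with every daughter is *k.
Position 1: Annika has t, Movas has s. Annika preserves t here (none of its changes turn any other segment into t), so the proto-segment is *t.
Position 3: Annika has v, Movas has b. Movas preserves b here (none of its changes turn any other segment into b), so the proto-segment is *b.
Continuing position by position gives *tebeka; check it forward:
Annika: *tebeka
  tebeka → teveka   [unconditioned shift]
  teveka (rule 2 does not apply)
  teveka → tevega   [intervocalic voicing]
  giving Annika tevega.
Movas: *tebeka
  tebeka (rule 1 does not apply)
  tebeka → sebeka   [palatalisation]
  sebeka → sebeha   [unconditioned shift]
  giving Movas sebeha.
Only *tebeka yields all of Annika tevega, Movas sebeha.

*tebeka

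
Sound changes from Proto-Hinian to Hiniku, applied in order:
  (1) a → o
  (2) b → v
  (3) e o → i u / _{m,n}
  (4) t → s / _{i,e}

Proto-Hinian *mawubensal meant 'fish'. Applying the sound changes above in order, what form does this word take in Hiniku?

mowuvinsol

Hiniku: *mawubensal > mowubensol > mowuvensol > mowuvinsol  (by vowel merger, unconditioned shift, pre-nasal raising)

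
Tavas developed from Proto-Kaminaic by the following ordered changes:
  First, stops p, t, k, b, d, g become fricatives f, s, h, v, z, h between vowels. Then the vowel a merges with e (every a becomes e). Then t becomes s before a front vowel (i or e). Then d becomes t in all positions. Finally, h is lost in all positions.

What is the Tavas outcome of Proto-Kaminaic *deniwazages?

Tavas: *deniwazages > deniwazahes > deniwezehes > teniwezehes > teniwezees  (by intervocalic lenition, vowel merger, unconditioned shift, h-loss)

teniwezees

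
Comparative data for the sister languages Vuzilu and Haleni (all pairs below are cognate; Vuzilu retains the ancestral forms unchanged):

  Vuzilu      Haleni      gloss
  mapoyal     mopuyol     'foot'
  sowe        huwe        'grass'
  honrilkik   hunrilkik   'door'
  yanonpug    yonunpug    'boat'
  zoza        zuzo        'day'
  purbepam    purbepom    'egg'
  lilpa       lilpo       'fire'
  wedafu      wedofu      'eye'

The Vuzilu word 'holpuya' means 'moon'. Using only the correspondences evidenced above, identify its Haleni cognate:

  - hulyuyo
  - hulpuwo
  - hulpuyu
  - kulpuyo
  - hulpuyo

hulpuyo

mapoyal ~ mopuyol, sowe ~ huwe — Vuzilu o corresponds to Haleni u after a consonant, before a consonant other than r, m, n, p, b, f, v.
zoza ~ zuzo, lilpa ~ lilpo — Vuzilu a corresponds to Haleni o word-finally.
Applying these to Vuzilu 'holpuya':
  holpuya → hulpuya   (o→u after a consonant, before a consonant other than r, m, n, p, b, f, v)
  hulpuya → hulpuyo   (a→o word-finally)
So the Haleni cognate is 'hulpuyo'.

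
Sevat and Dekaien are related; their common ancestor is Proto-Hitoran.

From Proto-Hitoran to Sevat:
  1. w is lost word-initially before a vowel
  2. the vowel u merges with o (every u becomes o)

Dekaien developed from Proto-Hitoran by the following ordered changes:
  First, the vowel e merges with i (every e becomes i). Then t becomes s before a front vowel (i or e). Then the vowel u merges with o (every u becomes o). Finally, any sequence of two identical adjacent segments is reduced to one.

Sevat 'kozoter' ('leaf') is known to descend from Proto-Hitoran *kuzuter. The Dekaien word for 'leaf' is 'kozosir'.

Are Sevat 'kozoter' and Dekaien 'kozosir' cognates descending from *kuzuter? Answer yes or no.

Derive the expected Dekaien reflex of *kuzuter:
Dekaien: *kuzuter > kuzutir > kuzusir > kozosir  (by vowel merger, palatalisation, vowel merger)
Dekaien 'kozosir' matches the regular reflex exactly, so the pair is cognate.

yes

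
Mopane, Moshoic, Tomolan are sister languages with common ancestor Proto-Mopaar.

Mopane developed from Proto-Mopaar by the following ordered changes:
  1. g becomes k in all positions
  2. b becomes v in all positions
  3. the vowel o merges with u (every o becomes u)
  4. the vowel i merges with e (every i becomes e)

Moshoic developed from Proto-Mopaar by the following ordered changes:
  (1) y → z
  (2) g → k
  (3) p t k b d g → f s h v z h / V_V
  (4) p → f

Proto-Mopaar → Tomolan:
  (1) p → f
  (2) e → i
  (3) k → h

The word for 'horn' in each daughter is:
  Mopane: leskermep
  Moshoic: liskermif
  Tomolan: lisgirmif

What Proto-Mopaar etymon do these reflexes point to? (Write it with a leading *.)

Position 5: Mopane has e, Moshoic has e, Tomolan has i. Moshoic preserves e here (none of its changes turn any other segment into e), so the proto-segment is *e.
Position 4: Mopane has k, Moshoic has k, Tomolan has g. Tomolan preserves g here (none of its changes turn any other segment into g), so the proto-segment is *g.
This points to *lisgermip. Verify forward in each daughter:
Mopane: start from *lisgermip.
  rule 1 (unconditioned shift): lisgermip → liskermip
  rule 2: no change — liskermip
  rule 3: no change — liskermip
  rule 4 (vowel merger): liskermip → leskermep
  ⇒ Mopane leskermep
Moshoic: start from *lisgermip.
  rule 1: no change — lisgermip
  rule 2 (unconditioned shift): lisgermip → liskermip
  rule 3: no change — liskermip
  rule 4 (unconditioned shift): liskermip → liskermif
  ⇒ Moshoic liskermif
Tomolan: *lisgermip
  lisgermip → lisgermif   [unconditioned shift]
  lisgermif → lisgirmif   [vowel merger]
  lisgirmif (rule 3 does not apply)
  giving Tomolan lisgirmif.
Only *lisgermip yields all of Mopane leskermep, Moshoic liskermif, Tomolan lisgirmif.

*lisgermip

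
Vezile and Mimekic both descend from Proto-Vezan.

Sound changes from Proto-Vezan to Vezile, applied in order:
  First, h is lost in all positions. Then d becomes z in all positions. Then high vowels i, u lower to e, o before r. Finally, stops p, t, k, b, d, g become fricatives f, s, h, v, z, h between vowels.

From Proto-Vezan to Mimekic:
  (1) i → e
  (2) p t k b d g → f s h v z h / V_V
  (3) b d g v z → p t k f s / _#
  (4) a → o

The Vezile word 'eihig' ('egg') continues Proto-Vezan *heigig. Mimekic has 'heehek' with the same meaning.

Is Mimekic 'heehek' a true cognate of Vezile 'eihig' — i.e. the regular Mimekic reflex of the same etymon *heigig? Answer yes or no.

yes

Derive the expected Mimekic reflex of *heigig:
Mimekic: *heigig > heegeg > heeheg > heehek  (by vowel merger, intervocalic lenition, final devoicing)
Mimekic 'heehek' matches the regular reflex exactly, so the pair is cognate.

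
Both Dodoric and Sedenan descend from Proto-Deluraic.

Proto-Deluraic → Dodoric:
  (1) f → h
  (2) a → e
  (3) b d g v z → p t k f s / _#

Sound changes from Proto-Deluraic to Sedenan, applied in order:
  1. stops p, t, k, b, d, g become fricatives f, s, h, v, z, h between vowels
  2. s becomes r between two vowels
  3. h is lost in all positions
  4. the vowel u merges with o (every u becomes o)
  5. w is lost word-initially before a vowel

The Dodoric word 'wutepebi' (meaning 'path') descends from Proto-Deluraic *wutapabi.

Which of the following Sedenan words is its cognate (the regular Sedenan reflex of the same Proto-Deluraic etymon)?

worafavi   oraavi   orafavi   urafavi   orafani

orafavi

Sedenan: *wutapabi
  wutapabi → wusafavi   [intervocalic lenition]
  wusafavi → wurafavi   [rhotacism]
  wurafavi (rule 3 does not apply)
  wurafavi → worafavi   [vowel merger]
  worafavi → orafavi   [glide loss]
  giving Sedenan orafavi.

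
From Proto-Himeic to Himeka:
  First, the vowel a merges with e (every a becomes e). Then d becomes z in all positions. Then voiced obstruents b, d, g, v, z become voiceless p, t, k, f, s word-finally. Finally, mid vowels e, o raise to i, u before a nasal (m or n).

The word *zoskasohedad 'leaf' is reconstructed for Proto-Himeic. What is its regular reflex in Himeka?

zoskesohezes

Himeka: *zoskasohedad
  zoskasohedad → zoskesoheded   [vowel merger]
  zoskesoheded → zoskesohezez   [unconditioned shift]
  zoskesohezez → zoskesohezes   [final devoicing]
  zoskesohezes (rule 4 does not apply)
  giving Himeka zoskesohezes.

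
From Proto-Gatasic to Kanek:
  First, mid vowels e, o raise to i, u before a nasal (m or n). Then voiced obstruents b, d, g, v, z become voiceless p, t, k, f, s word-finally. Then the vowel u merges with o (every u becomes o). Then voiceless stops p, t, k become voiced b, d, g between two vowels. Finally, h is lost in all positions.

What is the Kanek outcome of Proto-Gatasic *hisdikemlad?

Kanek: start from *hisdikemlad.
  rule 1 (pre-nasal raising): hisdikemlad → hisdikimlad
  rule 2 (final devoicing): hisdikimlad → hisdikimlat
  rule 3: no change — hisdikimlat
  rule 4 (intervocalic voicing): hisdikimlat → hisdigimlat
  rule 5 (h-loss): hisdigimlat → isdigimlat
  ⇒ Kanek isdigimlat

isdigimlat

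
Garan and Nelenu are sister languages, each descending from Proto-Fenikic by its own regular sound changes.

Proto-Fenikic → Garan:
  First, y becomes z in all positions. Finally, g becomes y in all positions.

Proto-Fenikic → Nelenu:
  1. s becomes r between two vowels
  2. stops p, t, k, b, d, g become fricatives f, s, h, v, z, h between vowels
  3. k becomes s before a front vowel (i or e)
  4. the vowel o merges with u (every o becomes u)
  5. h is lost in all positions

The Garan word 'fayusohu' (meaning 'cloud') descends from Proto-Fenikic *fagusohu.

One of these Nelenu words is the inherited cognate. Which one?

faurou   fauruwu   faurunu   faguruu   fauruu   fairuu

Nelenu: *fagusohu > fagurohu > fahurohu > fahuruhu > fauruu  (by rhotacism, intervocalic lenition, vowel merger, h-loss)
Only 'fauruu' matches the regular Nelenu development of *fagusohu.

fauruu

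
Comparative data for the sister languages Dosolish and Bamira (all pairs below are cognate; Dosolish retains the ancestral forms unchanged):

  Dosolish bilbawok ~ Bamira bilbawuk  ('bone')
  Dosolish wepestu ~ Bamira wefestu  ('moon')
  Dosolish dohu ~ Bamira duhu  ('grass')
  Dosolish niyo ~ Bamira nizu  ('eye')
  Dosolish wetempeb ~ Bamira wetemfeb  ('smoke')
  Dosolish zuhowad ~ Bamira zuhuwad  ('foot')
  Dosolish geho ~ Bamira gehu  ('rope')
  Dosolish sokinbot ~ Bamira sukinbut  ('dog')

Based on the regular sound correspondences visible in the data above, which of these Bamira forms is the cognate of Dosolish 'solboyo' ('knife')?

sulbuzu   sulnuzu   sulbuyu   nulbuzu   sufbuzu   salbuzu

bilbawok ~ bilbawuk, dohu ~ duhu — Dosolish o corresponds to Bamira u after a consonant, before a consonant other than r, m, n, p, b, f, v.
niyo ~ nizu — Dosolish y corresponds to Bamira z between vowels (before a back vowel).
niyo ~ nizu, geho ~ gehu — Dosolish o corresponds to Bamira u word-finally.
Applying these to Dosolish 'solboyo':
  solboyo → sulboyo   (o→u after a consonant, before a consonant other than r, m, n, p, b, f, v)
  sulboyo → sulbuyo   (o→u after a consonant, before a consonant other than r, m, n, p, b, f, v)
  sulbuyo → sulbuzo   (y→z between vowels (before a back vowel))
  sulbuzo → sulbuzu   (o→u word-finally)
So the Bamira cognate is 'sulbuzu'.

sulbuzu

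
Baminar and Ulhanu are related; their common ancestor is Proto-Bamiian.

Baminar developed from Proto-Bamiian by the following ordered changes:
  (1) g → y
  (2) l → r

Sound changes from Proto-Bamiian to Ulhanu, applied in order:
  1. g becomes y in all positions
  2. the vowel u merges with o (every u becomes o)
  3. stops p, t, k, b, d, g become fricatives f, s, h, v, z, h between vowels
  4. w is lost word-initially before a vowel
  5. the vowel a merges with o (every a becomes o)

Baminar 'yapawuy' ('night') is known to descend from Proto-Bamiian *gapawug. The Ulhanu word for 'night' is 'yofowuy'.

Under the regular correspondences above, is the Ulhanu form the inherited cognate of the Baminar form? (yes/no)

Derive the expected Ulhanu reflex of *gapawug:
Ulhanu: *gapawug > yapawuy > yapawoy > yafawoy > yofowoy  (by unconditioned shift, vowel merger, intervocalic lenition, vowel merger)
The regular Ulhanu reflex would be 'yofowoy', but the attested form is 'yofowuy'. The correspondence is irregular, so they are not cognates (the Ulhanu form has a different source).

no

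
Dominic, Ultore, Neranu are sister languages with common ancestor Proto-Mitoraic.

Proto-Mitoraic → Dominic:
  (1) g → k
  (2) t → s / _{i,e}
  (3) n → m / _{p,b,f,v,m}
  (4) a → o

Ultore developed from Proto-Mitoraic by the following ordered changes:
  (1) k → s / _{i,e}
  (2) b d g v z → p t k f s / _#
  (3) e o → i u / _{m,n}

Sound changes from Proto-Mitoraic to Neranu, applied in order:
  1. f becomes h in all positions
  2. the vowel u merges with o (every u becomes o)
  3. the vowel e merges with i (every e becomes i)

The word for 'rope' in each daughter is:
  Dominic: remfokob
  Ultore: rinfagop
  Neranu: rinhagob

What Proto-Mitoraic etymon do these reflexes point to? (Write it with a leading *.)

*renfagob

Position 2: Dominic has e, Ultore has i, Neranu has i. Dominic preserves e here (none of its changes turn any other segment into e), so the proto-segment is *e.
Position 4: Dominic has f, Ultore has f, Neranu has h. Dominic preserves f here (none of its changes turn any other segment into f), so the proto-segment is *f.
Continuing position by position gives *renfagob; check it forward:
Dominic: *renfagob > renfakob > remfakob > remfokob  (by unconditioned shift, nasal place assimilation, vowel merger)
Ultore: *renfagob
  renfagob (rule 1 does not apply)
  renfagob → renfagop   [final devoicing]
  renfagop → rinfagop   [pre-nasal raising]
  giving Ultore rinfagop.
Neranu: start from *renfagob.
  rule 1 (unconditioned shift): renfagob → renhagob
  rule 2: no change — renhagob
  rule 3 (vowel merger): renhagob → rinhagob
  ⇒ Neranu rinhagob
No other proto-form is consistent with every reflex, so the reconstruction is *renfagob.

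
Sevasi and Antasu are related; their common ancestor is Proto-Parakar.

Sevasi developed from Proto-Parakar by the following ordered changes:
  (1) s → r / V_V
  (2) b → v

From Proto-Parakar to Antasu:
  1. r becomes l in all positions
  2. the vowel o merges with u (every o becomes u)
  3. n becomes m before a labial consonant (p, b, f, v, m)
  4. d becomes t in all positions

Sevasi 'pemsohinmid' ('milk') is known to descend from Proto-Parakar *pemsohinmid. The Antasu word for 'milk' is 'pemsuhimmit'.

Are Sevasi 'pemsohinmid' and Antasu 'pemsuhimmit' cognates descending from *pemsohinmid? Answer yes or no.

Derive the expected Antasu reflex of *pemsohinmid:
Antasu: start from *pemsohinmid.
  rule 1: no change — pemsohinmid
  rule 2 (vowel merger): pemsohinmid → pemsuhinmid
  rule 3 (nasal place assimilation): pemsuhinmid → pemsuhimmid
  rule 4 (unconditioned shift): pemsuhimmid → pemsuhimmit
  ⇒ Antasu pemsuhimmit
Antasu 'pemsuhimmit' matches the regular reflex exactly, so the pair is cognate.

yes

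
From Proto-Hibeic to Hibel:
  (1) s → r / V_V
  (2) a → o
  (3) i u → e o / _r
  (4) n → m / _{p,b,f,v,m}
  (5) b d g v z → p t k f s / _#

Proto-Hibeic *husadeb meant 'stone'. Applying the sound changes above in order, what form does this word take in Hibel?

horodep

Hibel: *husadeb
  husadeb → huradeb   [rhotacism]
  huradeb → hurodeb   [vowel merger]
  hurodeb → horodeb   [pre-rhotic lowering]
  horodeb (rule 4 does not apply)
  horodeb → horodep   [final devoicing]
  giving Hibel horodep.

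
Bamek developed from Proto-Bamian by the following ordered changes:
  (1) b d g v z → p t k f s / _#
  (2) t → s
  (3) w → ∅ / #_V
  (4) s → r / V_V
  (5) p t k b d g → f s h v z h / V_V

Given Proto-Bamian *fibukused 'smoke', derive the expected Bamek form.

Bamek: *fibukused
  fibukused → fibukuset   [final devoicing]
  fibukuset → fibukuses   [unconditioned shift]
  fibukuses (rule 3 does not apply)
  fibukuses → fibukures   [rhotacism]
  fibukures → fivuhures   [intervocalic lenition]
  giving Bamek fivuhures.

fivuhures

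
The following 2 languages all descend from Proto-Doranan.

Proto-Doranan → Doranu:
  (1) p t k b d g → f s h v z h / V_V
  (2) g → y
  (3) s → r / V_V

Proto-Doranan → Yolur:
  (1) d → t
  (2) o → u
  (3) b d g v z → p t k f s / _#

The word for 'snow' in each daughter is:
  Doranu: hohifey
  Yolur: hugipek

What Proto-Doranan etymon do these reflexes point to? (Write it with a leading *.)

Position 7: Doranu has y, Yolur has k. Taking the neighbouring segments as reconstructed: Doranu y could go back to *g or *y; Yolur k could go back to *k or *g — the one source consistent with every daughter is *g.
Position 3: Doranu has h, Yolur has g. Yolur preserves g here (none of its changes turn any other segment into g), so the proto-segment is *g.
Position 2: Doranu has o, Yolur has u. Doranu preserves o here (none of its changes turn any other segment into o), so the proto-segment is *o.
This points to *hogipeg. Verify forward in each daughter:
Doranu: start from *hogipeg.
  rule 1 (intervocalic lenition): hogipeg → hohifeg
  rule 2 (unconditioned shift): hohifeg → hohifey
  rule 3: no change — hohifey
  ⇒ Doranu hohifey
Yolur: start from *hogipeg.
  rule 1: no change — hogipeg
  rule 2 (vowel merger): hogipeg → hugipeg
  rule 3 (final devoicing): hugipeg → hugipek
  ⇒ Yolur hugipek
*hogipeg is the unique common source.

*hogipeg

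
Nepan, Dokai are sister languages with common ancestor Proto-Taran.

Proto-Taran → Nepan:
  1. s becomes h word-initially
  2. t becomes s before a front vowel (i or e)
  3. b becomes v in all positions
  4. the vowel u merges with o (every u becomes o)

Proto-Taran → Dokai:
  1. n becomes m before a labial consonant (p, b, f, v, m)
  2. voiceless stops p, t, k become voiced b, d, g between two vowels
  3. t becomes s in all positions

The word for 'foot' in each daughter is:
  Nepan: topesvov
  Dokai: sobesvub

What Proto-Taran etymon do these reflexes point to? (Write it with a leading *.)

Position 3: Nepan has p, Dokai has b. Nepan preserves p here (none of its changes turn any other segment into p), so the proto-segment is *p.
Position 1: Nepan has t, Dokai has s. Nepan preserves t here (none of its changes turn any other segment into t), so the proto-segment is *t.
Position 7: Nepan has o, Dokai has u. Dokai preserves u here (none of its changes turn any other segment into u), so the proto-segment is *u.
This points to *topesvub. Verify forward in each daughter:
Nepan: *topesvub
  topesvub (rule 1 does not apply)
  topesvub (rule 2 does not apply)
  topesvub → topesvuv   [unconditioned shift]
  topesvuv → topesvov   [vowel merger]
  giving Nepan topesvov.
Dokai: *topesvub
  topesvub (rule 1 does not apply)
  topesvub → tobesvub   [intervocalic voicing]
  tobesvub → sobesvub   [unconditioned shift]
  giving Dokai sobesvub.
No other proto-form is consistent with every reflex, so the reconstruction is *topesvub.

*topesvub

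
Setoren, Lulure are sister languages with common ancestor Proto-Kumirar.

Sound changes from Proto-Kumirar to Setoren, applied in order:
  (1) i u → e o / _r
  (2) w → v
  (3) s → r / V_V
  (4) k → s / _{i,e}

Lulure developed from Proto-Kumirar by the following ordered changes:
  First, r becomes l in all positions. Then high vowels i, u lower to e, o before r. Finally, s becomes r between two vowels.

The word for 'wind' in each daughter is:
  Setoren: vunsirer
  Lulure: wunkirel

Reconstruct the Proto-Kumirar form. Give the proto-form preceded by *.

*wunkiser

Position 8: Setoren has r, Lulure has l. Taking the neighbouring segments as reconstructed: Setoren r can only go back to *r; Lulure l could go back to *l or *r — the one source consistent with every daughter is *r.
Position 1: Setoren has v, Lulure has w. Lulure preserves w here (none of its changes turn any other segment into w), so the proto-segment is *w.
This points to *wunkiser. Verify forward in each daughter:
Setoren: *wunkiser
  wunkiser (rule 1 does not apply)
  wunkiser → vunkiser   [unconditioned shift]
  vunkiser → vunkirer   [rhotacism]
  vunkirer → vunsirer   [palatalisation]
  giving Setoren vunsirer.
Lulure: start from *wunkiser.
  rule 1 (unconditioned shift): wunkiser → wunkisel
  rule 2: no change — wunkisel
  rule 3 (rhotacism): wunkisel → wunkirel
  ⇒ Lulure wunkirel
*wunkiser is the unique common source.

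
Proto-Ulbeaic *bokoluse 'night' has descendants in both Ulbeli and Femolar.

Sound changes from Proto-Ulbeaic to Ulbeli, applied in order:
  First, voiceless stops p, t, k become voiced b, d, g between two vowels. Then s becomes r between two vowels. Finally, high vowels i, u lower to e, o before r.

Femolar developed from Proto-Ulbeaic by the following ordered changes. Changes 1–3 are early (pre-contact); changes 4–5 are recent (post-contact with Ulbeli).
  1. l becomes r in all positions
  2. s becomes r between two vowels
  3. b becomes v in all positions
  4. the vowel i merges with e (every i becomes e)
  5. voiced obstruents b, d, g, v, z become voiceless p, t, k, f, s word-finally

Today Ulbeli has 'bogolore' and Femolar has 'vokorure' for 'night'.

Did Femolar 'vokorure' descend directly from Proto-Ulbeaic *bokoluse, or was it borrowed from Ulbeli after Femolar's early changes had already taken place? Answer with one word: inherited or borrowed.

If inherited, *bokoluse would pass through all of Femolar's changes:
Femolar: *bokoluse
  bokoluse → bokoruse   [unconditioned shift]
  bokoruse → bokorure   [rhotacism]
  bokorure → vokorure   [unconditioned shift]
  vokorure (rule 4 does not apply)
  vokorure (rule 5 does not apply)
  giving Femolar vokorure.
If borrowed from Ulbeli 'bogolore' after the early changes, it would undergo only the recent ones:
  rule 4 (vowel merger): no change (bogolore)
  rule 5 (final devoicing): no change (bogolore)
  ⇒ as a loan: bogolore
Femolar 'vokorure' matches the inherited outcome exactly, so it is an inherited cognate, not a loan.

inherited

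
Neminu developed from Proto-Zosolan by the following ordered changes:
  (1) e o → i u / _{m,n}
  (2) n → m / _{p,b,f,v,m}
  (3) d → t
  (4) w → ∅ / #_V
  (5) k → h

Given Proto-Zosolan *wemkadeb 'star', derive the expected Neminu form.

imhateb

Neminu: *wemkadeb
  wemkadeb → wimkadeb   [pre-nasal raising]
  wimkadeb (rule 2 does not apply)
  wimkadeb → wimkateb   [unconditioned shift]
  wimkateb → imkateb   [glide loss]
  imkateb → imhateb   [unconditioned shift]
  giving Neminu imhateb.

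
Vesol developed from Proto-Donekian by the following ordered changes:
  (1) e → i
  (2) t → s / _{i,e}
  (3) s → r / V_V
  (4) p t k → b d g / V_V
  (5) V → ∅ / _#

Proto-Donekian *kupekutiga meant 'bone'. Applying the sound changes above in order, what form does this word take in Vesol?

Vesol: start from *kupekutiga.
  rule 1 (vowel merger): kupekutiga → kupikutiga
  rule 2 (palatalisation): kupikutiga → kupikusiga
  rule 3 (rhotacism): kupikusiga → kupikuriga
  rule 4 (intervocalic voicing): kupikuriga → kubiguriga
  rule 5 (apocope): kubiguriga → kubigurig
  ⇒ Vesol kubigurig

kubigurig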